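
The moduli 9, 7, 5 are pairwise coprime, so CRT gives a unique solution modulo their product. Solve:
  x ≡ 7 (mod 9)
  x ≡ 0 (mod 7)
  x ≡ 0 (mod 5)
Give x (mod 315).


Moduli 9, 7, 5 are pairwise coprime; by CRT there is a unique solution modulo M = 9 · 7 · 5 = 315.
Solve pairwise, accumulating the modulus:
  Start with x ≡ 7 (mod 9).
  Combine with x ≡ 0 (mod 7): since gcd(9, 7) = 1, we get a unique residue mod 63.
    Write x = 7 + 9·t and substitute into x ≡ 0 (mod 7): 9·t ≡ 0 − 7 = -7 (mod 7).
    Reduce coefficients mod 7: 2·t ≡ 0 (mod 7).
    The inverse of 2 mod 7 is 4 (since 2·4 = 8 = 1·7 + 1), so t ≡ 4·0 = 0 ≡ 0 (mod 7).
    Then x = 7 + 9·0 = 7, valid modulo lcm(9, 7) = 63: x ≡ 7 (mod 63).
  Combine with x ≡ 0 (mod 5): since gcd(63, 5) = 1, we get a unique residue mod 315.
    Write x = 7 + 63·t and substitute into x ≡ 0 (mod 5): 63·t ≡ 0 − 7 = -7 (mod 5).
    Reduce coefficients mod 5: 3·t ≡ 3 (mod 5).
    The inverse of 3 mod 5 is 2 (since 3·2 = 6 = 1·5 + 1), so t ≡ 2·3 = 6 ≡ 1 (mod 5).
    Then x = 7 + 63·1 = 70, valid modulo lcm(63, 5) = 315: x ≡ 70 (mod 315).
Verify: 70 mod 9 = 7 ✓, 70 mod 7 = 0 ✓, 70 mod 5 = 0 ✓.

x ≡ 70 (mod 315).


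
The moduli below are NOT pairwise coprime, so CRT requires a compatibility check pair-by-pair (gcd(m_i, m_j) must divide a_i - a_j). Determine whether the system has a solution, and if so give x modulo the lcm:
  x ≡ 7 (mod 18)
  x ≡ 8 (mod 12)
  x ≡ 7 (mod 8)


Moduli 18, 12, 8 are not pairwise coprime, so CRT works modulo lcm(m_i) when all pairwise compatibility conditions hold.
Pairwise compatibility: gcd(m_i, m_j) must divide a_i - a_j for every pair.
Merge one congruence at a time:
  Start: x ≡ 7 (mod 18).
  Combine with x ≡ 8 (mod 12): gcd(18, 12) = 6, and 8 - 7 = 1 is NOT divisible by 6.
    ⇒ system is inconsistent (no integer solution).

No solution (the system is inconsistent).


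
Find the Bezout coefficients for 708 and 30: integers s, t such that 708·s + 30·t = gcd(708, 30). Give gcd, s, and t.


Euclidean algorithm on (708, 30) — divide until remainder is 0:
  708 = 23 · 30 + 18
  30 = 1 · 18 + 12
  18 = 1 · 12 + 6
  12 = 2 · 6 + 0
gcd(708, 30) = 6.
Track Bezout coefficients alongside the remainders: start with r₀ = 708 = a·1 + b·0 (s = 1, t = 0) and r₁ = 30 = a·0 + b·1 (s = 0, t = 1); each new remainder r_{k+1} = r_{k-1} − q_k·r_k inherits s_{k+1} = s_{k-1} − q_k·s_k, t_{k+1} = t_{k-1} − q_k·t_k, so r_k = a·s_k + b·t_k at every step:
  q = 23: r = 18, s = 1 − 23·0 = 1, t = 0 − 23·1 = -23  (check: 708·1 + 30·(-23) = 18)
  q = 1: r = 12, s = 0 − 1·1 = -1, t = 1 − 1·(-23) = 24  (check: 708·(-1) + 30·24 = 12)
  q = 1: r = 6, s = 1 − 1·(-1) = 2, t = -23 − 1·24 = -47  (check: 708·2 + 30·(-47) = 6)
The row with r = 6 (the gcd) gives the Bezout coefficients s = 2, t = -47.
Result: 708 · (2) + 30 · (-47) = 6.

gcd(708, 30) = 6; s = 2, t = -47 (check: 708·2 + 30·(-47) = 6).


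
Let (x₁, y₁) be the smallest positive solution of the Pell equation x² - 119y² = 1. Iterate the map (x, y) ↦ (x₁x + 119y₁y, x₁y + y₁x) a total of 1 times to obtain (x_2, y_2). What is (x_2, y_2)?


Step 1: Find the fundamental solution (x₁, y₁) of x² - 119y² = 1.
  Expand √119 as a continued fraction. a₀ = ⌊√119⌋ = 10; iterate m_{k+1} = d_k·a_k − m_k, d_{k+1} = (119 − m_{k+1}²)/d_k, a_{k+1} = ⌊(a₀ + m_{k+1})/d_{k+1}⌋ (starting m₀ = 0, d₀ = 1), with convergents p_k = a_k·p_{k-1} + p_{k-2}, q_k = a_k·q_{k-1} + q_{k-2} (p₋₁ = 1, q₋₁ = 0):
  k = 0: a₀ = 10; p₀/q₀ = 10/1; p₀² − 119·q₀² = 100 − 119 = -19.
  k = 1: m = 10, d = 19, a = ⌊(10 + 10)/19⌋ = 1; p/q = (1·10 + 1)/(1·1 + 0) = 11/1; p² − 119·q² = 121 − 119 = 2.
  k = 2: m = 9, d = 2, a = ⌊(10 + 9)/2⌋ = 9; p/q = (9·11 + 10)/(9·1 + 1) = 109/10; p² − 119·q² = 11881 − 11900 = -19.
  k = 3: m = 9, d = 19, a = ⌊(10 + 9)/19⌋ = 1; p/q = (1·109 + 11)/(1·10 + 1) = 120/11; p² − 119·q² = 14400 − 14399 = 1.
  The first convergent with p² − 119·q² = 1 gives the fundamental solution (x₁, y₁) = (120, 11).
Step 2: Apply the recurrence (x_{n+1}, y_{n+1}) = (x₁x_n + 119y₁y_n, x₁y_n + y₁x_n) repeatedly.
  From (x_1, y_1) = (120, 11): x_2 = 120·120 + 119·11·11 = 28799; y_2 = 120·11 + 11·120 = 2640.
Step 3: Verify x_2² - 119·y_2² = 829382401 - 829382400 = 1 (should be 1). ✓

(x_1, y_1) = (120, 11); (x_2, y_2) = (28799, 2640).


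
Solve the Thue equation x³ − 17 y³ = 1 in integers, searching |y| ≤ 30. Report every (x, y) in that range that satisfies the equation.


The equation is x³ - 17y³ = 1. For fixed y, x³ = 17·y³ + 1, so a solution requires the RHS to be a perfect cube.
Strategy: iterate y from -30 to 30, compute RHS = 17·y³ + 1, and check whether it is a (positive or negative) perfect cube.
Check small values of y:
  y = 0: RHS = 1 = (1)³ ⇒ x = 1 works.
  y = 1: RHS = 18 is not a perfect cube.
  y = -1: RHS = -16 is not a perfect cube.
  y = 2: RHS = 137 is not a perfect cube.
  y = -2: RHS = -135 is not a perfect cube.
  y = 3: RHS = 460 is not a perfect cube.
  y = -3: RHS = -458 is not a perfect cube.
Continuing, at y = 7: RHS = 5832 = (18)³ ⇒ x = 18 works.
Searching the remaining y in |y| ≤ 30 finds no further solutions.
Collected solutions: (1, 0), (18, 7).

Solutions (with |y| ≤ 30): (1, 0), (18, 7).


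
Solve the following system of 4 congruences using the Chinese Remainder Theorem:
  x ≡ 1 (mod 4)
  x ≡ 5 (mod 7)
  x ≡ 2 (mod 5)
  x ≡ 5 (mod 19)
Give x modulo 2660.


Product of moduli M = 4 · 7 · 5 · 19 = 2660.
Merge one congruence at a time:
  Start: x ≡ 1 (mod 4).
  Combine with x ≡ 5 (mod 7); new modulus lcm = 28.
    Write x = 1 + 4·t and substitute into x ≡ 5 (mod 7): 4·t ≡ 5 − 1 = 4 (mod 7).
    The inverse of 4 mod 7 is 2 (since 4·2 = 8 = 1·7 + 1), so t ≡ 2·4 = 8 ≡ 1 (mod 7).
    Then x = 1 + 4·1 = 5, valid modulo lcm(4, 7) = 28: x ≡ 5 (mod 28).
  Combine with x ≡ 2 (mod 5); new modulus lcm = 140.
    Write x = 5 + 28·t and substitute into x ≡ 2 (mod 5): 28·t ≡ 2 − 5 = -3 (mod 5).
    Reduce coefficients mod 5: 3·t ≡ 2 (mod 5).
    The inverse of 3 mod 5 is 2 (since 3·2 = 6 = 1·5 + 1), so t ≡ 2·2 = 4 ≡ 4 (mod 5).
    Then x = 5 + 28·4 = 117, valid modulo lcm(28, 5) = 140: x ≡ 117 (mod 140).
  Combine with x ≡ 5 (mod 19); new modulus lcm = 2660.
    Write x = 117 + 140·t and substitute into x ≡ 5 (mod 19): 140·t ≡ 5 − 117 = -112 (mod 19).
    Reduce coefficients mod 19: 7·t ≡ 2 (mod 19).
    The inverse of 7 mod 19 is 11 (since 7·11 = 77 = 4·19 + 1), so t ≡ 11·2 = 22 ≡ 3 (mod 19).
    Then x = 117 + 140·3 = 537, valid modulo lcm(140, 19) = 2660: x ≡ 537 (mod 2660).
Verify against each original: 537 mod 4 = 1, 537 mod 7 = 5, 537 mod 5 = 2, 537 mod 19 = 5.

x ≡ 537 (mod 2660).


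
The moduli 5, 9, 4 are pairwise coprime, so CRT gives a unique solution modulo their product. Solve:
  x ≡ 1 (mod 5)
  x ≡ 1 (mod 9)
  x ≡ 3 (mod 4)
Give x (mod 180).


Moduli 5, 9, 4 are pairwise coprime; by CRT there is a unique solution modulo M = 5 · 9 · 4 = 180.
Solve pairwise, accumulating the modulus:
  Start with x ≡ 1 (mod 5).
  Combine with x ≡ 1 (mod 9): since gcd(5, 9) = 1, we get a unique residue mod 45.
    Write x = 1 + 5·t and substitute into x ≡ 1 (mod 9): 5·t ≡ 1 − 1 = 0 (mod 9).
    The inverse of 5 mod 9 is 2 (since 5·2 = 10 = 1·9 + 1), so t ≡ 2·0 = 0 ≡ 0 (mod 9).
    Then x = 1 + 5·0 = 1, valid modulo lcm(5, 9) = 45: x ≡ 1 (mod 45).
  Combine with x ≡ 3 (mod 4): since gcd(45, 4) = 1, we get a unique residue mod 180.
    Write x = 1 + 45·t and substitute into x ≡ 3 (mod 4): 45·t ≡ 3 − 1 = 2 (mod 4).
    Reduce coefficients mod 4: 1·t ≡ 2 (mod 4).
    So t ≡ 2 (mod 4).
    Then x = 1 + 45·2 = 91, valid modulo lcm(45, 4) = 180: x ≡ 91 (mod 180).
Verify: 91 mod 5 = 1 ✓, 91 mod 9 = 1 ✓, 91 mod 4 = 3 ✓.

x ≡ 91 (mod 180).


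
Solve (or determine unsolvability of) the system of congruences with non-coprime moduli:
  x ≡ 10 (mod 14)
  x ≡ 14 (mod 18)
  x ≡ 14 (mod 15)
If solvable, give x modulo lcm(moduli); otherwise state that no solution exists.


Moduli 14, 18, 15 are not pairwise coprime, so CRT works modulo lcm(m_i) when all pairwise compatibility conditions hold.
Pairwise compatibility: gcd(m_i, m_j) must divide a_i - a_j for every pair.
Merge one congruence at a time:
  Start: x ≡ 10 (mod 14).
  Combine with x ≡ 14 (mod 18): gcd(14, 18) = 2; 14 - 10 = 4, which IS divisible by 2, so compatible.
    Write x = 10 + 14·t and substitute into x ≡ 14 (mod 18): 14·t ≡ 14 − 10 = 4 (mod 18).
    Divide the congruence (and modulus) by g = 2: 7·t ≡ 2 (mod 9).
    The inverse of 7 mod 9 is 4 (since 7·4 = 28 = 3·9 + 1), so t ≡ 4·2 = 8 ≡ 8 (mod 9).
    Then x = 10 + 14·8 = 122, valid modulo lcm(14, 18) = 126: x ≡ 122 (mod 126).
  Combine with x ≡ 14 (mod 15): gcd(126, 15) = 3; 14 - 122 = -108, which IS divisible by 3, so compatible.
    Write x = 122 + 126·t and substitute into x ≡ 14 (mod 15): 126·t ≡ 14 − 122 = -108 (mod 15).
    Divide the congruence (and modulus) by g = 3: 42·t ≡ -36 (mod 5).
    Reduce coefficients mod 5: 2·t ≡ 4 (mod 5).
    The inverse of 2 mod 5 is 3 (since 2·3 = 6 = 1·5 + 1), so t ≡ 3·4 = 12 ≡ 2 (mod 5).
    Then x = 122 + 126·2 = 374, valid modulo lcm(126, 15) = 630: x ≡ 374 (mod 630).
Verify: 374 mod 14 = 10, 374 mod 18 = 14, 374 mod 15 = 14.

x ≡ 374 (mod 630).


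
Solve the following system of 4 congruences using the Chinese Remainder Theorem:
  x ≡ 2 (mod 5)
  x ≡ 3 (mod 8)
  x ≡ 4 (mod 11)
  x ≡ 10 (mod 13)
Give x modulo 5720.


Product of moduli M = 5 · 8 · 11 · 13 = 5720.
Merge one congruence at a time:
  Start: x ≡ 2 (mod 5).
  Combine with x ≡ 3 (mod 8); new modulus lcm = 40.
    Write x = 2 + 5·t and substitute into x ≡ 3 (mod 8): 5·t ≡ 3 − 2 = 1 (mod 8).
    The inverse of 5 mod 8 is 5 (since 5·5 = 25 = 3·8 + 1), so t ≡ 5·1 = 5 ≡ 5 (mod 8).
    Then x = 2 + 5·5 = 27, valid modulo lcm(5, 8) = 40: x ≡ 27 (mod 40).
  Combine with x ≡ 4 (mod 11); new modulus lcm = 440.
    Write x = 27 + 40·t and substitute into x ≡ 4 (mod 11): 40·t ≡ 4 − 27 = -23 (mod 11).
    Reduce coefficients mod 11: 7·t ≡ 10 (mod 11).
    The inverse of 7 mod 11 is 8 (since 7·8 = 56 = 5·11 + 1), so t ≡ 8·10 = 80 ≡ 3 (mod 11).
    Then x = 27 + 40·3 = 147, valid modulo lcm(40, 11) = 440: x ≡ 147 (mod 440).
  Combine with x ≡ 10 (mod 13); new modulus lcm = 5720.
    Write x = 147 + 440·t and substitute into x ≡ 10 (mod 13): 440·t ≡ 10 − 147 = -137 (mod 13).
    Reduce coefficients mod 13: 11·t ≡ 6 (mod 13).
    The inverse of 11 mod 13 is 6 (since 11·6 = 66 = 5·13 + 1), so t ≡ 6·6 = 36 ≡ 10 (mod 13).
    Then x = 147 + 440·10 = 4547, valid modulo lcm(440, 13) = 5720: x ≡ 4547 (mod 5720).
Verify against each original: 4547 mod 5 = 2, 4547 mod 8 = 3, 4547 mod 11 = 4, 4547 mod 13 = 10.

x ≡ 4547 (mod 5720).


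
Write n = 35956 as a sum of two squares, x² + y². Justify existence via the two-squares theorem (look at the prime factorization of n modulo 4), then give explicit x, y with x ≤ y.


Step 1: Factor n = 35956 = 2^2 · 89 · 101.
Step 2: Check the mod-4 condition on each prime factor: 2 = 2 (special); 89 ≡ 1 (mod 4), exponent 1; 101 ≡ 1 (mod 4), exponent 1.
All primes ≡ 3 (mod 4) appear to even exponent (or don't appear), so by the two-squares theorem n IS expressible as a sum of two squares.
Step 3: Build a representation. Group n = k² · m with k = 2 and m = 89 · 101 = 8989 (a product of primes ≡ 1 (mod 4)); a representation of m scales to one of n via (k·x)² + (k·y)² = k²(x² + y²). Each prime p ≡ 1 (mod 4) is itself a sum of two squares; find a² by testing p − a² for a perfect square:
  89: 89 − 1² = 88, 89 − 2² = 85, 89 − 3² = 80, 89 − 4² = 73, 89 − 5² = 64 = 8² ⇒ 89 = 5² + 8².
  101: 101 − 1² = 100 = 10² ⇒ 101 = 1² + 10².
  Combine using the Brahmagupta–Fibonacci identity (a² + b²)(c² + d²) = (ac − bd)² + (ad + bc)² = (ac + bd)² + (ad − bc)²:
  89 · 101 = 8989: from (5² + 8²)(1² + 10²), take (5·1 − 8·10, 5·10 + 8·1) = (5 − 80, 50 + 8) = (-75, 58); dropping signs (only squares matter) gives (75, 58); check 75² + 58² = 5625 + 3364 = 8989 ✓.
  Scale by k = 2: (2·75, 2·58) = (150, 116).
Step 4: Order so x ≤ y and verify: 116² + 150² = 13456 + 22500 = 35956 = n. ✓

n = 35956 = 116² + 150² (one valid representation with x ≤ y).


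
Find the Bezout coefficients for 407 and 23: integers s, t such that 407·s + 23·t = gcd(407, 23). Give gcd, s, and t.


Euclidean algorithm on (407, 23) — divide until remainder is 0:
  407 = 17 · 23 + 16
  23 = 1 · 16 + 7
  16 = 2 · 7 + 2
  7 = 3 · 2 + 1
  2 = 2 · 1 + 0
gcd(407, 23) = 1.
Track Bezout coefficients alongside the remainders: start with r₀ = 407 = a·1 + b·0 (s = 1, t = 0) and r₁ = 23 = a·0 + b·1 (s = 0, t = 1); each new remainder r_{k+1} = r_{k-1} − q_k·r_k inherits s_{k+1} = s_{k-1} − q_k·s_k, t_{k+1} = t_{k-1} − q_k·t_k, so r_k = a·s_k + b·t_k at every step:
  q = 17: r = 16, s = 1 − 17·0 = 1, t = 0 − 17·1 = -17  (check: 407·1 + 23·(-17) = 16)
  q = 1: r = 7, s = 0 − 1·1 = -1, t = 1 − 1·(-17) = 18  (check: 407·(-1) + 23·18 = 7)
  q = 2: r = 2, s = 1 − 2·(-1) = 3, t = -17 − 2·18 = -53  (check: 407·3 + 23·(-53) = 2)
  q = 3: r = 1, s = -1 − 3·3 = -10, t = 18 − 3·(-53) = 177  (check: 407·(-10) + 23·177 = 1)
The row with r = 1 (the gcd) gives the Bezout coefficients s = -10, t = 177.
Result: 407 · (-10) + 23 · (177) = 1.

gcd(407, 23) = 1; s = -10, t = 177 (check: 407·(-10) + 23·177 = 1).


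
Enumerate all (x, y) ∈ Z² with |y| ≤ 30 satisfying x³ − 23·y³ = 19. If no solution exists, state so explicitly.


The equation is x³ - 23y³ = 19. For fixed y, x³ = 23·y³ + 19, so a solution requires the RHS to be a perfect cube.
Strategy: iterate y from -30 to 30, compute RHS = 23·y³ + 19, and check whether it is a (positive or negative) perfect cube.
Check small values of y:
  y = 0: RHS = 19 is not a perfect cube.
  y = 1: RHS = 42 is not a perfect cube.
  y = -1: RHS = -4 is not a perfect cube.
  y = 2: RHS = 203 is not a perfect cube.
  y = -2: RHS = -165 is not a perfect cube.
  y = 3: RHS = 640 is not a perfect cube.
  y = -3: RHS = -602 is not a perfect cube.
Continuing the search up to |y| = 30 finds no solutions either.
No (x, y) in the scanned range satisfies the equation.

No integer solutions with |y| ≤ 30.


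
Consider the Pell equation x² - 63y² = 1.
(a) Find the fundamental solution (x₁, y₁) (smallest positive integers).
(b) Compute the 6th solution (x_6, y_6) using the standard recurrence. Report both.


Step 1: Find the fundamental solution (x₁, y₁) of x² - 63y² = 1.
  Expand √63 as a continued fraction. a₀ = ⌊√63⌋ = 7; iterate m_{k+1} = d_k·a_k − m_k, d_{k+1} = (63 − m_{k+1}²)/d_k, a_{k+1} = ⌊(a₀ + m_{k+1})/d_{k+1}⌋ (starting m₀ = 0, d₀ = 1), with convergents p_k = a_k·p_{k-1} + p_{k-2}, q_k = a_k·q_{k-1} + q_{k-2} (p₋₁ = 1, q₋₁ = 0):
  k = 0: a₀ = 7; p₀/q₀ = 7/1; p₀² − 63·q₀² = 49 − 63 = -14.
  k = 1: m = 7, d = 14, a = ⌊(7 + 7)/14⌋ = 1; p/q = (1·7 + 1)/(1·1 + 0) = 8/1; p² − 63·q² = 64 − 63 = 1.
  The first convergent with p² − 63·q² = 1 gives the fundamental solution (x₁, y₁) = (8, 1).
Step 2: Apply the recurrence (x_{n+1}, y_{n+1}) = (x₁x_n + 63y₁y_n, x₁y_n + y₁x_n) repeatedly.
  From (x_1, y_1) = (8, 1): x_2 = 8·8 + 63·1·1 = 127; y_2 = 8·1 + 1·8 = 16.
  From (x_2, y_2) = (127, 16): x_3 = 8·127 + 63·1·16 = 2024; y_3 = 8·16 + 1·127 = 255.
  From (x_3, y_3) = (2024, 255): x_4 = 8·2024 + 63·1·255 = 32257; y_4 = 8·255 + 1·2024 = 4064.
  From (x_4, y_4) = (32257, 4064): x_5 = 8·32257 + 63·1·4064 = 514088; y_5 = 8·4064 + 1·32257 = 64769.
  From (x_5, y_5) = (514088, 64769): x_6 = 8·514088 + 63·1·64769 = 8193151; y_6 = 8·64769 + 1·514088 = 1032240.
Step 3: Verify x_6² - 63·y_6² = 67127723308801 - 67127723308800 = 1 (should be 1). ✓

(x_1, y_1) = (8, 1); (x_6, y_6) = (8193151, 1032240).


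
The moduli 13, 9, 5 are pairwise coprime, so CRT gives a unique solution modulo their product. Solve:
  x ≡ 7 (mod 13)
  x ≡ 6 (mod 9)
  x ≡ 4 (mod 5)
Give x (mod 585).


Moduli 13, 9, 5 are pairwise coprime; by CRT there is a unique solution modulo M = 13 · 9 · 5 = 585.
Solve pairwise, accumulating the modulus:
  Start with x ≡ 7 (mod 13).
  Combine with x ≡ 6 (mod 9): since gcd(13, 9) = 1, we get a unique residue mod 117.
    Write x = 7 + 13·t and substitute into x ≡ 6 (mod 9): 13·t ≡ 6 − 7 = -1 (mod 9).
    Reduce coefficients mod 9: 4·t ≡ 8 (mod 9).
    The inverse of 4 mod 9 is 7 (since 4·7 = 28 = 3·9 + 1), so t ≡ 7·8 = 56 ≡ 2 (mod 9).
    Then x = 7 + 13·2 = 33, valid modulo lcm(13, 9) = 117: x ≡ 33 (mod 117).
  Combine with x ≡ 4 (mod 5): since gcd(117, 5) = 1, we get a unique residue mod 585.
    Write x = 33 + 117·t and substitute into x ≡ 4 (mod 5): 117·t ≡ 4 − 33 = -29 (mod 5).
    Reduce coefficients mod 5: 2·t ≡ 1 (mod 5).
    The inverse of 2 mod 5 is 3 (since 2·3 = 6 = 1·5 + 1), so t ≡ 3·1 = 3 ≡ 3 (mod 5).
    Then x = 33 + 117·3 = 384, valid modulo lcm(117, 5) = 585: x ≡ 384 (mod 585).
Verify: 384 mod 13 = 7 ✓, 384 mod 9 = 6 ✓, 384 mod 5 = 4 ✓.

x ≡ 384 (mod 585).


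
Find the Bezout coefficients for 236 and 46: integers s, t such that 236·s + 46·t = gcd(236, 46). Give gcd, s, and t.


Euclidean algorithm on (236, 46) — divide until remainder is 0:
  236 = 5 · 46 + 6
  46 = 7 · 6 + 4
  6 = 1 · 4 + 2
  4 = 2 · 2 + 0
gcd(236, 46) = 2.
Track Bezout coefficients alongside the remainders: start with r₀ = 236 = a·1 + b·0 (s = 1, t = 0) and r₁ = 46 = a·0 + b·1 (s = 0, t = 1); each new remainder r_{k+1} = r_{k-1} − q_k·r_k inherits s_{k+1} = s_{k-1} − q_k·s_k, t_{k+1} = t_{k-1} − q_k·t_k, so r_k = a·s_k + b·t_k at every step:
  q = 5: r = 6, s = 1 − 5·0 = 1, t = 0 − 5·1 = -5  (check: 236·1 + 46·(-5) = 6)
  q = 7: r = 4, s = 0 − 7·1 = -7, t = 1 − 7·(-5) = 36  (check: 236·(-7) + 46·36 = 4)
  q = 1: r = 2, s = 1 − 1·(-7) = 8, t = -5 − 1·36 = -41  (check: 236·8 + 46·(-41) = 2)
The row with r = 2 (the gcd) gives the Bezout coefficients s = 8, t = -41.
Result: 236 · (8) + 46 · (-41) = 2.

gcd(236, 46) = 2; s = 8, t = -41 (check: 236·8 + 46·(-41) = 2).


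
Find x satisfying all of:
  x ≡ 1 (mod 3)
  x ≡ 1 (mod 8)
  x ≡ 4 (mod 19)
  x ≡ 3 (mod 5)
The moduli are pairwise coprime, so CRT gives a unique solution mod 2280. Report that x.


Product of moduli M = 3 · 8 · 19 · 5 = 2280.
Merge one congruence at a time:
  Start: x ≡ 1 (mod 3).
  Combine with x ≡ 1 (mod 8); new modulus lcm = 24.
    Write x = 1 + 3·t and substitute into x ≡ 1 (mod 8): 3·t ≡ 1 − 1 = 0 (mod 8).
    The inverse of 3 mod 8 is 3 (since 3·3 = 9 = 1·8 + 1), so t ≡ 3·0 = 0 ≡ 0 (mod 8).
    Then x = 1 + 3·0 = 1, valid modulo lcm(3, 8) = 24: x ≡ 1 (mod 24).
  Combine with x ≡ 4 (mod 19); new modulus lcm = 456.
    Write x = 1 + 24·t and substitute into x ≡ 4 (mod 19): 24·t ≡ 4 − 1 = 3 (mod 19).
    Reduce coefficients mod 19: 5·t ≡ 3 (mod 19).
    The inverse of 5 mod 19 is 4 (since 5·4 = 20 = 1·19 + 1), so t ≡ 4·3 = 12 ≡ 12 (mod 19).
    Then x = 1 + 24·12 = 289, valid modulo lcm(24, 19) = 456: x ≡ 289 (mod 456).
  Combine with x ≡ 3 (mod 5); new modulus lcm = 2280.
    Write x = 289 + 456·t and substitute into x ≡ 3 (mod 5): 456·t ≡ 3 − 289 = -286 (mod 5).
    Reduce coefficients mod 5: 1·t ≡ 4 (mod 5).
    So t ≡ 4 (mod 5).
    Then x = 289 + 456·4 = 2113, valid modulo lcm(456, 5) = 2280: x ≡ 2113 (mod 2280).
Verify against each original: 2113 mod 3 = 1, 2113 mod 8 = 1, 2113 mod 19 = 4, 2113 mod 5 = 3.

x ≡ 2113 (mod 2280).


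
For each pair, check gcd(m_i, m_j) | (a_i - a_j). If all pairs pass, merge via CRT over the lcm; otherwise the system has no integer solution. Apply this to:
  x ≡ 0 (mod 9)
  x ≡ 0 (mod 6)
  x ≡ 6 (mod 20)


Moduli 9, 6, 20 are not pairwise coprime, so CRT works modulo lcm(m_i) when all pairwise compatibility conditions hold.
Pairwise compatibility: gcd(m_i, m_j) must divide a_i - a_j for every pair.
Merge one congruence at a time:
  Start: x ≡ 0 (mod 9).
  Combine with x ≡ 0 (mod 6): gcd(9, 6) = 3; 0 - 0 = 0, which IS divisible by 3, so compatible.
    Write x = 0 + 9·t and substitute into x ≡ 0 (mod 6): 9·t ≡ 0 − 0 = 0 (mod 6).
    Divide the congruence (and modulus) by g = 3: 3·t ≡ 0 (mod 2).
    Reduce coefficients mod 2: 1·t ≡ 0 (mod 2).
    So t ≡ 0 (mod 2).
    Then x = 0 + 9·0 = 0, valid modulo lcm(9, 6) = 18: x ≡ 0 (mod 18).
  Combine with x ≡ 6 (mod 20): gcd(18, 20) = 2; 6 - 0 = 6, which IS divisible by 2, so compatible.
    Write x = 0 + 18·t and substitute into x ≡ 6 (mod 20): 18·t ≡ 6 − 0 = 6 (mod 20).
    Divide the congruence (and modulus) by g = 2: 9·t ≡ 3 (mod 10).
    The inverse of 9 mod 10 is 9 (since 9·9 = 81 = 8·10 + 1), so t ≡ 9·3 = 27 ≡ 7 (mod 10).
    Then x = 0 + 18·7 = 126, valid modulo lcm(18, 20) = 180: x ≡ 126 (mod 180).
Verify: 126 mod 9 = 0, 126 mod 6 = 0, 126 mod 20 = 6.

x ≡ 126 (mod 180).


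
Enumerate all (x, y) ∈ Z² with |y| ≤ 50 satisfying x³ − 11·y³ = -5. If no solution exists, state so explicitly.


The equation is x³ - 11y³ = -5. For fixed y, x³ = 11·y³ − 5, so a solution requires the RHS to be a perfect cube.
Strategy: iterate y from -50 to 50, compute RHS = 11·y³ − 5, and check whether it is a (positive or negative) perfect cube.
Check small values of y:
  y = 0: RHS = -5 is not a perfect cube.
  y = 1: RHS = 6 is not a perfect cube.
  y = -1: RHS = -16 is not a perfect cube.
  y = 2: RHS = 83 is not a perfect cube.
  y = -2: RHS = -93 is not a perfect cube.
  y = 3: RHS = 292 is not a perfect cube.
  y = -3: RHS = -302 is not a perfect cube.
Continuing the search up to |y| = 50 finds no solutions either.
No (x, y) in the scanned range satisfies the equation.

No integer solutions with |y| ≤ 50.


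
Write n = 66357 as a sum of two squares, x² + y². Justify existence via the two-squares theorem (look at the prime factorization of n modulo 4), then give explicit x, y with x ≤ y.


Step 1: Factor n = 66357 = 3^2 · 73 · 101.
Step 2: Check the mod-4 condition on each prime factor: 3 ≡ 3 (mod 4), exponent 2 (must be even); 73 ≡ 1 (mod 4), exponent 1; 101 ≡ 1 (mod 4), exponent 1.
All primes ≡ 3 (mod 4) appear to even exponent (or don't appear), so by the two-squares theorem n IS expressible as a sum of two squares.
Step 3: Build a representation. Group n = k² · m with k = 3 and m = 73 · 101 = 7373 (a product of primes ≡ 1 (mod 4)); a representation of m scales to one of n via (k·x)² + (k·y)² = k²(x² + y²). Each prime p ≡ 1 (mod 4) is itself a sum of two squares; find a² by testing p − a² for a perfect square:
  73: 73 − 1² = 72, 73 − 2² = 69, 73 − 3² = 64 = 8² ⇒ 73 = 3² + 8².
  101: 101 − 1² = 100 = 10² ⇒ 101 = 1² + 10².
  Combine using the Brahmagupta–Fibonacci identity (a² + b²)(c² + d²) = (ac − bd)² + (ad + bc)² = (ac + bd)² + (ad − bc)²:
  73 · 101 = 7373: from (3² + 8²)(1² + 10²), take (3·1 − 8·10, 3·10 + 8·1) = (3 − 80, 30 + 8) = (-77, 38); dropping signs (only squares matter) gives (77, 38); check 77² + 38² = 5929 + 1444 = 7373 ✓.
  Scale by k = 3: (3·77, 3·38) = (231, 114).
Step 4: Order so x ≤ y and verify: 114² + 231² = 12996 + 53361 = 66357 = n. ✓

n = 66357 = 114² + 231² (one valid representation with x ≤ y).


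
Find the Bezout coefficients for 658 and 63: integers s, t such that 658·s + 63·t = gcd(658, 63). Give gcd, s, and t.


Euclidean algorithm on (658, 63) — divide until remainder is 0:
  658 = 10 · 63 + 28
  63 = 2 · 28 + 7
  28 = 4 · 7 + 0
gcd(658, 63) = 7.
Track Bezout coefficients alongside the remainders: start with r₀ = 658 = a·1 + b·0 (s = 1, t = 0) and r₁ = 63 = a·0 + b·1 (s = 0, t = 1); each new remainder r_{k+1} = r_{k-1} − q_k·r_k inherits s_{k+1} = s_{k-1} − q_k·s_k, t_{k+1} = t_{k-1} − q_k·t_k, so r_k = a·s_k + b·t_k at every step:
  q = 10: r = 28, s = 1 − 10·0 = 1, t = 0 − 10·1 = -10  (check: 658·1 + 63·(-10) = 28)
  q = 2: r = 7, s = 0 − 2·1 = -2, t = 1 − 2·(-10) = 21  (check: 658·(-2) + 63·21 = 7)
The row with r = 7 (the gcd) gives the Bezout coefficients s = -2, t = 21.
Result: 658 · (-2) + 63 · (21) = 7.

gcd(658, 63) = 7; s = -2, t = 21 (check: 658·(-2) + 63·21 = 7).


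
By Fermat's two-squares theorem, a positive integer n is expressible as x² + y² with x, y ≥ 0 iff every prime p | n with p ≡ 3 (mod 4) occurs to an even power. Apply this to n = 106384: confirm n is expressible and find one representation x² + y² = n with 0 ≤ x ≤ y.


Step 1: Factor n = 106384 = 2^4 · 61 · 109.
Step 2: Check the mod-4 condition on each prime factor: 2 = 2 (special); 61 ≡ 1 (mod 4), exponent 1; 109 ≡ 1 (mod 4), exponent 1.
All primes ≡ 3 (mod 4) appear to even exponent (or don't appear), so by the two-squares theorem n IS expressible as a sum of two squares.
Step 3: Build a representation. Group n = k² · m with k = 4 and m = 61 · 109 = 6649 (a product of primes ≡ 1 (mod 4)); a representation of m scales to one of n via (k·x)² + (k·y)² = k²(x² + y²). Each prime p ≡ 1 (mod 4) is itself a sum of two squares; find a² by testing p − a² for a perfect square:
  61: 61 − 1² = 60, 61 − 2² = 57, 61 − 3² = 52, 61 − 4² = 45, 61 − 5² = 36 = 6² ⇒ 61 = 5² + 6².
  109: 109 − 1² = 108, 109 − 2² = 105, 109 − 3² = 100 = 10² ⇒ 109 = 3² + 10².
  Combine using the Brahmagupta–Fibonacci identity (a² + b²)(c² + d²) = (ac − bd)² + (ad + bc)² = (ac + bd)² + (ad − bc)²:
  61 · 109 = 6649: from (5² + 6²)(3² + 10²), take (5·3 − 6·10, 5·10 + 6·3) = (15 − 60, 50 + 18) = (-45, 68); dropping signs (only squares matter) gives (45, 68); check 45² + 68² = 2025 + 4624 = 6649 ✓.
  Scale by k = 4: (4·45, 4·68) = (180, 272).
Step 4: Order so x ≤ y and verify: 180² + 272² = 32400 + 73984 = 106384 = n. ✓

n = 106384 = 180² + 272² (one valid representation with x ≤ y).


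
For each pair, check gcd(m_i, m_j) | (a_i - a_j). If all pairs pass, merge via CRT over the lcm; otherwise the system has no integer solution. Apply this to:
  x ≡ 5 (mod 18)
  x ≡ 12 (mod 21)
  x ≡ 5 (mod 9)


Moduli 18, 21, 9 are not pairwise coprime, so CRT works modulo lcm(m_i) when all pairwise compatibility conditions hold.
Pairwise compatibility: gcd(m_i, m_j) must divide a_i - a_j for every pair.
Merge one congruence at a time:
  Start: x ≡ 5 (mod 18).
  Combine with x ≡ 12 (mod 21): gcd(18, 21) = 3, and 12 - 5 = 7 is NOT divisible by 3.
    ⇒ system is inconsistent (no integer solution).

No solution (the system is inconsistent).


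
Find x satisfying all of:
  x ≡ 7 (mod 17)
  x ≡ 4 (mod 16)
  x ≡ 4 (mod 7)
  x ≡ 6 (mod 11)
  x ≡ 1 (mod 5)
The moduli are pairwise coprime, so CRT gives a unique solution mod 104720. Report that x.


Product of moduli M = 17 · 16 · 7 · 11 · 5 = 104720.
Merge one congruence at a time:
  Start: x ≡ 7 (mod 17).
  Combine with x ≡ 4 (mod 16); new modulus lcm = 272.
    Write x = 7 + 17·t and substitute into x ≡ 4 (mod 16): 17·t ≡ 4 − 7 = -3 (mod 16).
    Reduce coefficients mod 16: 1·t ≡ 13 (mod 16).
    So t ≡ 13 (mod 16).
    Then x = 7 + 17·13 = 228, valid modulo lcm(17, 16) = 272: x ≡ 228 (mod 272).
  Combine with x ≡ 4 (mod 7); new modulus lcm = 1904.
    Write x = 228 + 272·t and substitute into x ≡ 4 (mod 7): 272·t ≡ 4 − 228 = -224 (mod 7).
    Reduce coefficients mod 7: 6·t ≡ 0 (mod 7).
    The inverse of 6 mod 7 is 6 (since 6·6 = 36 = 5·7 + 1), so t ≡ 6·0 = 0 ≡ 0 (mod 7).
    Then x = 228 + 272·0 = 228, valid modulo lcm(272, 7) = 1904: x ≡ 228 (mod 1904).
  Combine with x ≡ 6 (mod 11); new modulus lcm = 20944.
    Write x = 228 + 1904·t and substitute into x ≡ 6 (mod 11): 1904·t ≡ 6 − 228 = -222 (mod 11).
    Reduce coefficients mod 11: 1·t ≡ 9 (mod 11).
    So t ≡ 9 (mod 11).
    Then x = 228 + 1904·9 = 17364, valid modulo lcm(1904, 11) = 20944: x ≡ 17364 (mod 20944).
  Combine with x ≡ 1 (mod 5); new modulus lcm = 104720.
    Write x = 17364 + 20944·t and substitute into x ≡ 1 (mod 5): 20944·t ≡ 1 − 17364 = -17363 (mod 5).
    Reduce coefficients mod 5: 4·t ≡ 2 (mod 5).
    The inverse of 4 mod 5 is 4 (since 4·4 = 16 = 3·5 + 1), so t ≡ 4·2 = 8 ≡ 3 (mod 5).
    Then x = 17364 + 20944·3 = 80196, valid modulo lcm(20944, 5) = 104720: x ≡ 80196 (mod 104720).
Verify against each original: 80196 mod 17 = 7, 80196 mod 16 = 4, 80196 mod 7 = 4, 80196 mod 11 = 6, 80196 mod 5 = 1.

x ≡ 80196 (mod 104720).


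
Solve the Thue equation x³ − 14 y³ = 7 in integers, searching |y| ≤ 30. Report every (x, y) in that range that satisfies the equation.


The equation is x³ - 14y³ = 7. For fixed y, x³ = 14·y³ + 7, so a solution requires the RHS to be a perfect cube.
Strategy: iterate y from -30 to 30, compute RHS = 14·y³ + 7, and check whether it is a (positive or negative) perfect cube.
Check small values of y:
  y = 0: RHS = 7 is not a perfect cube.
  y = 1: RHS = 21 is not a perfect cube.
  y = -1: RHS = -7 is not a perfect cube.
  y = 2: RHS = 119 is not a perfect cube.
  y = -2: RHS = -105 is not a perfect cube.
  y = 3: RHS = 385 is not a perfect cube.
  y = -3: RHS = -371 is not a perfect cube.
Continuing the search up to |y| = 30 finds no solutions either.
No (x, y) in the scanned range satisfies the equation.

No integer solutions with |y| ≤ 30.


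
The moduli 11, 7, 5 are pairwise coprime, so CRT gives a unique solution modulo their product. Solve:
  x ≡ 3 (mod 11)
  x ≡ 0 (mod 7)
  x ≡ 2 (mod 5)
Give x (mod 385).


Moduli 11, 7, 5 are pairwise coprime; by CRT there is a unique solution modulo M = 11 · 7 · 5 = 385.
Solve pairwise, accumulating the modulus:
  Start with x ≡ 3 (mod 11).
  Combine with x ≡ 0 (mod 7): since gcd(11, 7) = 1, we get a unique residue mod 77.
    Write x = 3 + 11·t and substitute into x ≡ 0 (mod 7): 11·t ≡ 0 − 3 = -3 (mod 7).
    Reduce coefficients mod 7: 4·t ≡ 4 (mod 7).
    The inverse of 4 mod 7 is 2 (since 4·2 = 8 = 1·7 + 1), so t ≡ 2·4 = 8 ≡ 1 (mod 7).
    Then x = 3 + 11·1 = 14, valid modulo lcm(11, 7) = 77: x ≡ 14 (mod 77).
  Combine with x ≡ 2 (mod 5): since gcd(77, 5) = 1, we get a unique residue mod 385.
    Write x = 14 + 77·t and substitute into x ≡ 2 (mod 5): 77·t ≡ 2 − 14 = -12 (mod 5).
    Reduce coefficients mod 5: 2·t ≡ 3 (mod 5).
    The inverse of 2 mod 5 is 3 (since 2·3 = 6 = 1·5 + 1), so t ≡ 3·3 = 9 ≡ 4 (mod 5).
    Then x = 14 + 77·4 = 322, valid modulo lcm(77, 5) = 385: x ≡ 322 (mod 385).
Verify: 322 mod 11 = 3 ✓, 322 mod 7 = 0 ✓, 322 mod 5 = 2 ✓.

x ≡ 322 (mod 385).


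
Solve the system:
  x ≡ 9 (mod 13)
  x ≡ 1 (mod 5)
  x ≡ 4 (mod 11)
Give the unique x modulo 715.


Moduli 13, 5, 11 are pairwise coprime; by CRT there is a unique solution modulo M = 13 · 5 · 11 = 715.
Solve pairwise, accumulating the modulus:
  Start with x ≡ 9 (mod 13).
  Combine with x ≡ 1 (mod 5): since gcd(13, 5) = 1, we get a unique residue mod 65.
    Write x = 9 + 13·t and substitute into x ≡ 1 (mod 5): 13·t ≡ 1 − 9 = -8 (mod 5).
    Reduce coefficients mod 5: 3·t ≡ 2 (mod 5).
    The inverse of 3 mod 5 is 2 (since 3·2 = 6 = 1·5 + 1), so t ≡ 2·2 = 4 ≡ 4 (mod 5).
    Then x = 9 + 13·4 = 61, valid modulo lcm(13, 5) = 65: x ≡ 61 (mod 65).
  Combine with x ≡ 4 (mod 11): since gcd(65, 11) = 1, we get a unique residue mod 715.
    Write x = 61 + 65·t and substitute into x ≡ 4 (mod 11): 65·t ≡ 4 − 61 = -57 (mod 11).
    Reduce coefficients mod 11: 10·t ≡ 9 (mod 11).
    The inverse of 10 mod 11 is 10 (since 10·10 = 100 = 9·11 + 1), so t ≡ 10·9 = 90 ≡ 2 (mod 11).
    Then x = 61 + 65·2 = 191, valid modulo lcm(65, 11) = 715: x ≡ 191 (mod 715).
Verify: 191 mod 13 = 9 ✓, 191 mod 5 = 1 ✓, 191 mod 11 = 4 ✓.

x ≡ 191 (mod 715).


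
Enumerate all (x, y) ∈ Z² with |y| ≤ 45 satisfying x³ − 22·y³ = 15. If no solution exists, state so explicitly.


The equation is x³ - 22y³ = 15. For fixed y, x³ = 22·y³ + 15, so a solution requires the RHS to be a perfect cube.
Strategy: iterate y from -45 to 45, compute RHS = 22·y³ + 15, and check whether it is a (positive or negative) perfect cube.
Check small values of y:
  y = 0: RHS = 15 is not a perfect cube.
  y = 1: RHS = 37 is not a perfect cube.
  y = -1: RHS = -7 is not a perfect cube.
  y = 2: RHS = 191 is not a perfect cube.
  y = -2: RHS = -161 is not a perfect cube.
  y = 3: RHS = 609 is not a perfect cube.
  y = -3: RHS = -579 is not a perfect cube.
Continuing the search up to |y| = 45 finds no solutions either.
No (x, y) in the scanned range satisfies the equation.

No integer solutions with |y| ≤ 45.


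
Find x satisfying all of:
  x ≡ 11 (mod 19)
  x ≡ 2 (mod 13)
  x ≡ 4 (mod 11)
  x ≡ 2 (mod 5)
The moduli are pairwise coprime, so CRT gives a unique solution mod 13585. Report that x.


Product of moduli M = 19 · 13 · 11 · 5 = 13585.
Merge one congruence at a time:
  Start: x ≡ 11 (mod 19).
  Combine with x ≡ 2 (mod 13); new modulus lcm = 247.
    Write x = 11 + 19·t and substitute into x ≡ 2 (mod 13): 19·t ≡ 2 − 11 = -9 (mod 13).
    Reduce coefficients mod 13: 6·t ≡ 4 (mod 13).
    The inverse of 6 mod 13 is 11 (since 6·11 = 66 = 5·13 + 1), so t ≡ 11·4 = 44 ≡ 5 (mod 13).
    Then x = 11 + 19·5 = 106, valid modulo lcm(19, 13) = 247: x ≡ 106 (mod 247).
  Combine with x ≡ 4 (mod 11); new modulus lcm = 2717.
    Write x = 106 + 247·t and substitute into x ≡ 4 (mod 11): 247·t ≡ 4 − 106 = -102 (mod 11).
    Reduce coefficients mod 11: 5·t ≡ 8 (mod 11).
    The inverse of 5 mod 11 is 9 (since 5·9 = 45 = 4·11 + 1), so t ≡ 9·8 = 72 ≡ 6 (mod 11).
    Then x = 106 + 247·6 = 1588, valid modulo lcm(247, 11) = 2717: x ≡ 1588 (mod 2717).
  Combine with x ≡ 2 (mod 5); new modulus lcm = 13585.
    Write x = 1588 + 2717·t and substitute into x ≡ 2 (mod 5): 2717·t ≡ 2 − 1588 = -1586 (mod 5).
    Reduce coefficients mod 5: 2·t ≡ 4 (mod 5).
    The inverse of 2 mod 5 is 3 (since 2·3 = 6 = 1·5 + 1), so t ≡ 3·4 = 12 ≡ 2 (mod 5).
    Then x = 1588 + 2717·2 = 7022, valid modulo lcm(2717, 5) = 13585: x ≡ 7022 (mod 13585).
Verify against each original: 7022 mod 19 = 11, 7022 mod 13 = 2, 7022 mod 11 = 4, 7022 mod 5 = 2.

x ≡ 7022 (mod 13585).


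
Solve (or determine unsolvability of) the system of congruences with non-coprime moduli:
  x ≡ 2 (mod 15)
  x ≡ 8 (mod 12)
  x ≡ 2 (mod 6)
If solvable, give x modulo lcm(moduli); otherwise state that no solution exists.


Moduli 15, 12, 6 are not pairwise coprime, so CRT works modulo lcm(m_i) when all pairwise compatibility conditions hold.
Pairwise compatibility: gcd(m_i, m_j) must divide a_i - a_j for every pair.
Merge one congruence at a time:
  Start: x ≡ 2 (mod 15).
  Combine with x ≡ 8 (mod 12): gcd(15, 12) = 3; 8 - 2 = 6, which IS divisible by 3, so compatible.
    Write x = 2 + 15·t and substitute into x ≡ 8 (mod 12): 15·t ≡ 8 − 2 = 6 (mod 12).
    Divide the congruence (and modulus) by g = 3: 5·t ≡ 2 (mod 4).
    Reduce coefficients mod 4: 1·t ≡ 2 (mod 4).
    So t ≡ 2 (mod 4).
    Then x = 2 + 15·2 = 32, valid modulo lcm(15, 12) = 60: x ≡ 32 (mod 60).
  Combine with x ≡ 2 (mod 6): gcd(60, 6) = 6; 2 - 32 = -30, which IS divisible by 6, so compatible.
    Write x = 32 + 60·t and substitute into x ≡ 2 (mod 6): 60·t ≡ 2 − 32 = -30 (mod 6).
    Divide the congruence (and modulus) by g = 6: 10·t ≡ -5 (mod 1).
    Modulo 1 every t works; take t = 0.
    Then x = 32 + 60·0 = 32, valid modulo lcm(60, 6) = 60: x ≡ 32 (mod 60).
Verify: 32 mod 15 = 2, 32 mod 12 = 8, 32 mod 6 = 2.

x ≡ 32 (mod 60).


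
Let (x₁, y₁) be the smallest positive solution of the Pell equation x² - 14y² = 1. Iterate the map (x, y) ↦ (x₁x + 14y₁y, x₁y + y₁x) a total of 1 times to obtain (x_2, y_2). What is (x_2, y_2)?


Step 1: Find the fundamental solution (x₁, y₁) of x² - 14y² = 1.
  Expand √14 as a continued fraction. a₀ = ⌊√14⌋ = 3; iterate m_{k+1} = d_k·a_k − m_k, d_{k+1} = (14 − m_{k+1}²)/d_k, a_{k+1} = ⌊(a₀ + m_{k+1})/d_{k+1}⌋ (starting m₀ = 0, d₀ = 1), with convergents p_k = a_k·p_{k-1} + p_{k-2}, q_k = a_k·q_{k-1} + q_{k-2} (p₋₁ = 1, q₋₁ = 0):
  k = 0: a₀ = 3; p₀/q₀ = 3/1; p₀² − 14·q₀² = 9 − 14 = -5.
  k = 1: m = 3, d = 5, a = ⌊(3 + 3)/5⌋ = 1; p/q = (1·3 + 1)/(1·1 + 0) = 4/1; p² − 14·q² = 16 − 14 = 2.
  k = 2: m = 2, d = 2, a = ⌊(3 + 2)/2⌋ = 2; p/q = (2·4 + 3)/(2·1 + 1) = 11/3; p² − 14·q² = 121 − 126 = -5.
  k = 3: m = 2, d = 5, a = ⌊(3 + 2)/5⌋ = 1; p/q = (1·11 + 4)/(1·3 + 1) = 15/4; p² − 14·q² = 225 − 224 = 1.
  The first convergent with p² − 14·q² = 1 gives the fundamental solution (x₁, y₁) = (15, 4).
Step 2: Apply the recurrence (x_{n+1}, y_{n+1}) = (x₁x_n + 14y₁y_n, x₁y_n + y₁x_n) repeatedly.
  From (x_1, y_1) = (15, 4): x_2 = 15·15 + 14·4·4 = 449; y_2 = 15·4 + 4·15 = 120.
Step 3: Verify x_2² - 14·y_2² = 201601 - 201600 = 1 (should be 1). ✓

(x_1, y_1) = (15, 4); (x_2, y_2) = (449, 120).


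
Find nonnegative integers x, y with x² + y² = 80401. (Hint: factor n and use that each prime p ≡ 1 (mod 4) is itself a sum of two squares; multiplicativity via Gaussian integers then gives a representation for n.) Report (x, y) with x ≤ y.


Step 1: Factor n = 80401 = 37 · 41 · 53.
Step 2: Check the mod-4 condition on each prime factor: 37 ≡ 1 (mod 4), exponent 1; 41 ≡ 1 (mod 4), exponent 1; 53 ≡ 1 (mod 4), exponent 1.
All primes ≡ 3 (mod 4) appear to even exponent (or don't appear), so by the two-squares theorem n IS expressible as a sum of two squares.
Step 3: Build a representation. Here n = 37 · 41 · 53 is a product of primes ≡ 1 (mod 4). Each prime p ≡ 1 (mod 4) is itself a sum of two squares; find a² by testing p − a² for a perfect square:
  37: 37 − 1² = 36 = 6² ⇒ 37 = 1² + 6².
  41: 41 − 1² = 40, 41 − 2² = 37, 41 − 3² = 32, 41 − 4² = 25 = 5² ⇒ 41 = 4² + 5².
  53: 53 − 1² = 52, 53 − 2² = 49 = 7² ⇒ 53 = 2² + 7².
  Combine using the Brahmagupta–Fibonacci identity (a² + b²)(c² + d²) = (ac − bd)² + (ad + bc)² = (ac + bd)² + (ad − bc)²:
  37 · 41 = 1517: from (1² + 6²)(4² + 5²), take (1·4 − 6·5, 1·5 + 6·4) = (4 − 30, 5 + 24) = (-26, 29); dropping signs (only squares matter) gives (26, 29); check 26² + 29² = 676 + 841 = 1517 ✓.
  1517 · 53 = 80401: from (26² + 29²)(2² + 7²), take (26·2 − 29·7, 26·7 + 29·2) = (52 − 203, 182 + 58) = (-151, 240); dropping signs (only squares matter) gives (151, 240); check 151² + 240² = 22801 + 57600 = 80401 ✓.
Step 4: Order so x ≤ y and verify: 151² + 240² = 22801 + 57600 = 80401 = n. ✓

n = 80401 = 151² + 240² (one valid representation with x ≤ y).


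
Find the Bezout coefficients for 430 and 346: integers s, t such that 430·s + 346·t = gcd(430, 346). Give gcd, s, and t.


Euclidean algorithm on (430, 346) — divide until remainder is 0:
  430 = 1 · 346 + 84
  346 = 4 · 84 + 10
  84 = 8 · 10 + 4
  10 = 2 · 4 + 2
  4 = 2 · 2 + 0
gcd(430, 346) = 2.
Track Bezout coefficients alongside the remainders: start with r₀ = 430 = a·1 + b·0 (s = 1, t = 0) and r₁ = 346 = a·0 + b·1 (s = 0, t = 1); each new remainder r_{k+1} = r_{k-1} − q_k·r_k inherits s_{k+1} = s_{k-1} − q_k·s_k, t_{k+1} = t_{k-1} − q_k·t_k, so r_k = a·s_k + b·t_k at every step:
  q = 1: r = 84, s = 1 − 1·0 = 1, t = 0 − 1·1 = -1  (check: 430·1 + 346·(-1) = 84)
  q = 4: r = 10, s = 0 − 4·1 = -4, t = 1 − 4·(-1) = 5  (check: 430·(-4) + 346·5 = 10)
  q = 8: r = 4, s = 1 − 8·(-4) = 33, t = -1 − 8·5 = -41  (check: 430·33 + 346·(-41) = 4)
  q = 2: r = 2, s = -4 − 2·33 = -70, t = 5 − 2·(-41) = 87  (check: 430·(-70) + 346·87 = 2)
The row with r = 2 (the gcd) gives the Bezout coefficients s = -70, t = 87.
Result: 430 · (-70) + 346 · (87) = 2.

gcd(430, 346) = 2; s = -70, t = 87 (check: 430·(-70) + 346·87 = 2).
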